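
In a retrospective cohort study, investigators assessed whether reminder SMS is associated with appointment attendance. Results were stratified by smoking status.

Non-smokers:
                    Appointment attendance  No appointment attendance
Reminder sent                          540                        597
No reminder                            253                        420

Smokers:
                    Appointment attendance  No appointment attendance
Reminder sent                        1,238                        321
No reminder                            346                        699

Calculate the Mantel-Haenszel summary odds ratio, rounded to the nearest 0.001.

3.629

OR_MH = Σ(aᵢdᵢ/nᵢ) / Σ(bᵢcᵢ/nᵢ), where nᵢ is the stratum total.
Stratum 1 (Non-smokers): n = 1810; a·d/n = 540·420/1810 = 125.3039; b·c/n = 597·253/1810 = 83.4481
Stratum 2 (Smokers): n = 2604; a·d/n = 1238·699/2604 = 332.3203; b·c/n = 321·346/2604 = 42.6521
OR_MH = (125.3039 + 332.3203) / (83.4481 + 42.6521) = 457.6241 / 126.1001 = 3.62905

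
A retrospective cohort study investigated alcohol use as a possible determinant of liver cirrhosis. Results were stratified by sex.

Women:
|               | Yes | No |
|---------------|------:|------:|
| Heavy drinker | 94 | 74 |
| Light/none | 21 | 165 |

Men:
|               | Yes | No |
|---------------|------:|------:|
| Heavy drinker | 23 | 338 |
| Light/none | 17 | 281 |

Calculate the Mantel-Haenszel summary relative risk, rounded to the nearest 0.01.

RR_MH = Σ(aᵢ·n₀ᵢ/nᵢ) / Σ(cᵢ·n₁ᵢ/nᵢ), with n₁ᵢ = aᵢ+bᵢ (exposed), n₀ᵢ = cᵢ+dᵢ (unexposed), nᵢ = n₁ᵢ+n₀ᵢ.
Stratum 1 (Women): n₁ = 168, n₀ = 186, n = 354; a·n₀/n = 94·186/354 = 49.3898; c·n₁/n = 21·168/354 = 9.9661
Stratum 2 (Men): n₁ = 361, n₀ = 298, n = 659; a·n₀/n = 23·298/659 = 10.4006; c·n₁/n = 17·361/659 = 9.3126
RR_MH = (49.3898 + 10.4006) / (9.9661 + 9.3126) = 59.7904 / 19.2787 = 3.10137

3.10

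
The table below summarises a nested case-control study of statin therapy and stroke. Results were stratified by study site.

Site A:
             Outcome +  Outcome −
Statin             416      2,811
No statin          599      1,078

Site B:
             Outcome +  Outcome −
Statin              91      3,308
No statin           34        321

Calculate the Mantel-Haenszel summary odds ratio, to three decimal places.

OR_MH = Σ(aᵢdᵢ/nᵢ) / Σ(bᵢcᵢ/nᵢ), where nᵢ is the stratum total.
Stratum 1 (Site A): n = 4904; a·d/n = 416·1078/4904 = 91.4454; b·c/n = 2811·599/4904 = 343.3501
Stratum 2 (Site B): n = 3754; a·d/n = 91·321/3754 = 7.7813; b·c/n = 3308·34/3754 = 29.9606
OR_MH = (91.4454 + 7.7813) / (343.3501 + 29.9606) = 99.2267 / 373.3107 = 0.26580

0.266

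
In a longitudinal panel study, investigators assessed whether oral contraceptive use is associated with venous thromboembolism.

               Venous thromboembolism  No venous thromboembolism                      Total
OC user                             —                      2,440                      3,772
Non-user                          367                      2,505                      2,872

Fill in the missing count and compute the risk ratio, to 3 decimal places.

2.763

The missing cell is in the exposed row: 3772 − 2440 = 1332.
So a = 1332, b = 2440, c = 367, d = 2505.
RR = [a/(a+b)] / [c/(c+d)] = (1332/3772) / (367/2872) = 0.35313/0.12779 = 2.76345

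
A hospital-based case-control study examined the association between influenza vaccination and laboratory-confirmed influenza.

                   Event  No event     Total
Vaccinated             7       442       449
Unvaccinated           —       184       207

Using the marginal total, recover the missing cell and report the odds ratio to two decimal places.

0.13

The missing cell is in the unexposed row: 207 − 184 = 23.
So a = 7, b = 442, c = 23, d = 184.
OR = (a·d)/(b·c) = (7 × 184) / (442 × 23) = 1288 / 10166 = 0.12670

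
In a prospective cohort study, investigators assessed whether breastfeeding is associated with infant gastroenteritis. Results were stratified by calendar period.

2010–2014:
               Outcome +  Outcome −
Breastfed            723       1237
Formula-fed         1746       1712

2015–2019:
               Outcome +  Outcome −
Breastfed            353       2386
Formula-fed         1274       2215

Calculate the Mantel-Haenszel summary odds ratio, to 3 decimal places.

OR_MH = Σ(aᵢdᵢ/nᵢ) / Σ(bᵢcᵢ/nᵢ), where nᵢ is the stratum total.
Stratum 1 (2010–2014): n = 5418; a·d/n = 723·1712/5418 = 228.4563; b·c/n = 1237·1746/5418 = 398.6346
Stratum 2 (2015–2019): n = 6228; a·d/n = 353·2215/6228 = 125.5451; b·c/n = 2386·1274/6228 = 488.0803
OR_MH = (228.4563 + 125.5451) / (398.6346 + 488.0803) = 354.0014 / 886.7148 = 0.39923

0.399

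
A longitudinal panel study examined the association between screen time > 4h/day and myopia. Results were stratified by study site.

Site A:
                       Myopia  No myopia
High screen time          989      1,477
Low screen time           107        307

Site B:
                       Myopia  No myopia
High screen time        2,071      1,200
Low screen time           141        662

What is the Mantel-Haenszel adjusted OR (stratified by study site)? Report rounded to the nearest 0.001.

OR_MH = Σ(aᵢdᵢ/nᵢ) / Σ(bᵢcᵢ/nᵢ), where nᵢ is the stratum total.
Stratum 1 (Site A): n = 2880; a·d/n = 989·307/2880 = 105.4247; b·c/n = 1477·107/2880 = 54.8747
Stratum 2 (Site B): n = 4074; a·d/n = 2071·662/4074 = 336.5248; b·c/n = 1200·141/4074 = 41.5317
OR_MH = (105.4247 + 336.5248) / (54.8747 + 41.5317) = 441.9494 / 96.4063 = 4.58424

4.584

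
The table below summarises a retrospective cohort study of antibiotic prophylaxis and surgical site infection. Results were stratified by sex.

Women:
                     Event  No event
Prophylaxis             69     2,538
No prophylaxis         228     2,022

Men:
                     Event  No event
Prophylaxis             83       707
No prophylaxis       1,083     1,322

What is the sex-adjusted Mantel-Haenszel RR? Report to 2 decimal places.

0.24

RR_MH = Σ(aᵢ·n₀ᵢ/nᵢ) / Σ(cᵢ·n₁ᵢ/nᵢ), with n₁ᵢ = aᵢ+bᵢ (exposed), n₀ᵢ = cᵢ+dᵢ (unexposed), nᵢ = n₁ᵢ+n₀ᵢ.
Stratum 1 (Women): n₁ = 2607, n₀ = 2250, n = 4857; a·n₀/n = 69·2250/4857 = 31.9642; c·n₁/n = 228·2607/4857 = 122.3792
Stratum 2 (Men): n₁ = 790, n₀ = 2405, n = 3195; a·n₀/n = 83·2405/3195 = 62.4773; c·n₁/n = 1083·790/3195 = 267.7840
RR_MH = (31.9642 + 62.4773) / (122.3792 + 267.7840) = 94.4415 / 390.1633 = 0.24206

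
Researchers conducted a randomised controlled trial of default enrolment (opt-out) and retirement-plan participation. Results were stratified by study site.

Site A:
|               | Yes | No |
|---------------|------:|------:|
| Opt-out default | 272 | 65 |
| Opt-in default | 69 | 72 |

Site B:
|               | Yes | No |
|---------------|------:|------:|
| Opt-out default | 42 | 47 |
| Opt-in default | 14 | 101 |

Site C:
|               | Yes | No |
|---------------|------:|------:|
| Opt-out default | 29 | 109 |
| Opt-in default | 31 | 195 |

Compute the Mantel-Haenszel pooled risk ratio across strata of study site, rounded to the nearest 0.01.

RR_MH = Σ(aᵢ·n₀ᵢ/nᵢ) / Σ(cᵢ·n₁ᵢ/nᵢ), with n₁ᵢ = aᵢ+bᵢ (exposed), n₀ᵢ = cᵢ+dᵢ (unexposed), nᵢ = n₁ᵢ+n₀ᵢ.
Stratum 1 (Site A): n₁ = 337, n₀ = 141, n = 478; a·n₀/n = 272·141/478 = 80.2343; c·n₁/n = 69·337/478 = 48.6464
Stratum 2 (Site B): n₁ = 89, n₀ = 115, n = 204; a·n₀/n = 42·115/204 = 23.6765; c·n₁/n = 14·89/204 = 6.1078
Stratum 3 (Site C): n₁ = 138, n₀ = 226, n = 364; a·n₀/n = 29·226/364 = 18.0055; c·n₁/n = 31·138/364 = 11.7527
RR_MH = (80.2343 + 23.6765 + 18.0055) / (48.6464 + 6.1078 + 11.7527) = 121.9163 / 66.5070 = 1.83313

1.83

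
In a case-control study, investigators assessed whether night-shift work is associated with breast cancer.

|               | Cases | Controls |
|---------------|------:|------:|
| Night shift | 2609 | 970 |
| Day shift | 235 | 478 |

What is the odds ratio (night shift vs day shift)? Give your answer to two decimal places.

5.47

Cells: a = 2609, b = 970, c = 235, d = 478.
OR = (a·d)/(b·c) = (2609 × 478) / (970 × 235) = 1247102 / 227950 = 5.47095
The odds of breast cancer are about 5.47 times as high in the night shift group.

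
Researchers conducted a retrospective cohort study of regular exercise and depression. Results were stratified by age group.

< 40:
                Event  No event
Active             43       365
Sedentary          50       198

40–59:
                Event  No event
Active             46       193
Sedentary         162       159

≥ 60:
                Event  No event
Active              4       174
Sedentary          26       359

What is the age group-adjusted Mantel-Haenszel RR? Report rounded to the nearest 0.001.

0.418

RR_MH = Σ(aᵢ·n₀ᵢ/nᵢ) / Σ(cᵢ·n₁ᵢ/nᵢ), with n₁ᵢ = aᵢ+bᵢ (exposed), n₀ᵢ = cᵢ+dᵢ (unexposed), nᵢ = n₁ᵢ+n₀ᵢ.
Stratum 1 (< 40): n₁ = 408, n₀ = 248, n = 656; a·n₀/n = 43·248/656 = 16.2561; c·n₁/n = 50·408/656 = 31.0976
Stratum 2 (40–59): n₁ = 239, n₀ = 321, n = 560; a·n₀/n = 46·321/560 = 26.3679; c·n₁/n = 162·239/560 = 69.1393
Stratum 3 (≥ 60): n₁ = 178, n₀ = 385, n = 563; a·n₀/n = 4·385/563 = 2.7353; c·n₁/n = 26·178/563 = 8.2202
RR_MH = (16.2561 + 26.3679 + 2.7353) / (31.0976 + 69.1393 + 8.2202) = 45.3593 / 108.4571 = 0.41822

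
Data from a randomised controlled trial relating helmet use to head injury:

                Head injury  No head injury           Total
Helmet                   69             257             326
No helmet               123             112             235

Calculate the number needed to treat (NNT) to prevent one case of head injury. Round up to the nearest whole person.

Risk in treated group = 69/326 = 0.21166; risk in control = 123/235 = 0.52340.
Absolute risk reduction = 0.52340 − 0.21166 = 0.31175
NNT = 1 / ARR = 1 / 0.31175 = 3.208 → round up → 4

4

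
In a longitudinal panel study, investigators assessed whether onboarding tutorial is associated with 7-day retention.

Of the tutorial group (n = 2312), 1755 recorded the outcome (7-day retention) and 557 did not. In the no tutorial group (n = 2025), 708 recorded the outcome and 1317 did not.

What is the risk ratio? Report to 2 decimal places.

From the description: a = 1755, b = 557, c = 708, d = 1317.
Risk in exposed = 1755/2312 = 0.75908; risk in unexposed = 708/2025 = 0.34963.
RR = 0.75908 / 0.34963 = 2.17111
The risk among the exposed is 2.17 times that among the unexposed.

2.17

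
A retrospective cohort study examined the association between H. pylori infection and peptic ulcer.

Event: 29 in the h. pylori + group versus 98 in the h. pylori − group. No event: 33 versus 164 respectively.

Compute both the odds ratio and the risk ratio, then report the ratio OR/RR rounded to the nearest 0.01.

From the description: a = 29, b = 33, c = 98, d = 164.
OR = (29·164)/(33·98) = 4756/3234 = 1.47062
Risk in exposed = 29/62 = 0.46774; risk in unexposed = 98/262 = 0.37405; RR = 1.25049
OR/RR = 1.47062 / 1.25049 = 1.17604
The outcome is not rare, so the OR lies further from 1 than the RR.

1.18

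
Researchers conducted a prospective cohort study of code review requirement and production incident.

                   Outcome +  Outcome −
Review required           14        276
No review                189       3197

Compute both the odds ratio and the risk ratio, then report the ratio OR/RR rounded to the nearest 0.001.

Cells: a = 14, b = 276, c = 189, d = 3197.
OR = (14·3197)/(276·189) = 44758/52164 = 0.85802
Risk in exposed = 14/290 = 0.04828; risk in unexposed = 189/3386 = 0.05582; RR = 0.86488
OR/RR = 0.85802 / 0.86488 = 0.99208
The outcome is rare in both groups, so OR ≈ RR (ratio near 1).

0.992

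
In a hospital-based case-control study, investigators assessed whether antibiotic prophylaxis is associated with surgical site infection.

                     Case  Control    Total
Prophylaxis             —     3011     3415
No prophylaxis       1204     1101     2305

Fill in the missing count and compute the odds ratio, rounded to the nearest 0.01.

The missing cell is in the exposed row: 3415 − 3011 = 404.
So a = 404, b = 3011, c = 1204, d = 1101.
OR = (a·d)/(b·c) = (404 × 1101) / (3011 × 1204) = 444804 / 3625244 = 0.12270

0.12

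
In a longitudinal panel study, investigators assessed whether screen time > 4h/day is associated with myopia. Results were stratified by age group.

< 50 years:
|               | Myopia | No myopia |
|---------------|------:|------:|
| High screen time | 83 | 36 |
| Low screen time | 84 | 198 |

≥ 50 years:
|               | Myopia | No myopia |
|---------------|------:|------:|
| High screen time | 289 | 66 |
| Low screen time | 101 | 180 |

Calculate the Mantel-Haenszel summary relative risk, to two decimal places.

RR_MH = Σ(aᵢ·n₀ᵢ/nᵢ) / Σ(cᵢ·n₁ᵢ/nᵢ), with n₁ᵢ = aᵢ+bᵢ (exposed), n₀ᵢ = cᵢ+dᵢ (unexposed), nᵢ = n₁ᵢ+n₀ᵢ.
Stratum 1 (< 50 years): n₁ = 119, n₀ = 282, n = 401; a·n₀/n = 83·282/401 = 58.3691; c·n₁/n = 84·119/401 = 24.9277
Stratum 2 (≥ 50 years): n₁ = 355, n₀ = 281, n = 636; a·n₀/n = 289·281/636 = 127.6871; c·n₁/n = 101·355/636 = 56.3758
RR_MH = (58.3691 + 127.6871) / (24.9277 + 56.3758) = 186.0562 / 81.3035 = 2.28842

2.29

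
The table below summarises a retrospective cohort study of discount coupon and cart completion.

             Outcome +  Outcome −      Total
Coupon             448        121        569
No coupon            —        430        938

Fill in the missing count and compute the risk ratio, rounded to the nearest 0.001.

The missing cell is in the unexposed row: 938 − 430 = 508.
So a = 448, b = 121, c = 508, d = 430.
RR = [a/(a+b)] / [c/(c+d)] = (448/569) / (508/938) = 0.78735/0.54158 = 1.45380

1.454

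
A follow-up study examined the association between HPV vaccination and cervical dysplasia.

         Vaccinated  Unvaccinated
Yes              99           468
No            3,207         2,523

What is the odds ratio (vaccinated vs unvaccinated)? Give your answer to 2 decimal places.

Reading the table with exposure as columns: a = 99 (Vaccinated, case), b = 3207 (Vaccinated, non-case), c = 468 (Unvaccinated, case), d = 2523.
OR = (a·d)/(b·c) = (99 × 2523) / (3207 × 468) = 249777 / 1500876 = 0.16642
Exposure is associated with lower odds of cervical dysplasia (OR = 0.17 < 1).

0.17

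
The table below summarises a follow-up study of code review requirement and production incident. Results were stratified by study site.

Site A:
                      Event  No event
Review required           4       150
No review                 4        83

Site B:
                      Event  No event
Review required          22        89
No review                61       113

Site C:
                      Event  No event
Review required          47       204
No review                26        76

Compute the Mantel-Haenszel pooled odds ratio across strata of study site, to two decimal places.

OR_MH = Σ(aᵢdᵢ/nᵢ) / Σ(bᵢcᵢ/nᵢ), where nᵢ is the stratum total.
Stratum 1 (Site A): n = 241; a·d/n = 4·83/241 = 1.3776; b·c/n = 150·4/241 = 2.4896
Stratum 2 (Site B): n = 285; a·d/n = 22·113/285 = 8.7228; b·c/n = 89·61/285 = 19.0491
Stratum 3 (Site C): n = 353; a·d/n = 47·76/353 = 10.1190; b·c/n = 204·26/353 = 15.0255
OR_MH = (1.3776 + 8.7228 + 10.1190) / (2.4896 + 19.0491 + 15.0255) = 20.2194 / 36.5642 = 0.55298

0.55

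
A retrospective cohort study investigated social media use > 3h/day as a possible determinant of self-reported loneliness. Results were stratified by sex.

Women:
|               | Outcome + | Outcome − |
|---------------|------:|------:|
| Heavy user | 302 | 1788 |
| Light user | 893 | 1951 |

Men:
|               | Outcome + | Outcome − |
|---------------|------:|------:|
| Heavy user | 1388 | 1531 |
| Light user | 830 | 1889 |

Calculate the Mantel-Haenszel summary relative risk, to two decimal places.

RR_MH = Σ(aᵢ·n₀ᵢ/nᵢ) / Σ(cᵢ·n₁ᵢ/nᵢ), with n₁ᵢ = aᵢ+bᵢ (exposed), n₀ᵢ = cᵢ+dᵢ (unexposed), nᵢ = n₁ᵢ+n₀ᵢ.
Stratum 1 (Women): n₁ = 2090, n₀ = 2844, n = 4934; a·n₀/n = 302·2844/4934 = 174.0754; c·n₁/n = 893·2090/4934 = 378.2671
Stratum 2 (Men): n₁ = 2919, n₀ = 2719, n = 5638; a·n₀/n = 1388·2719/5638 = 669.3813; c·n₁/n = 830·2919/5638 = 429.7215
RR_MH = (174.0754 + 669.3813) / (378.2671 + 429.7215) = 843.4567 / 807.9887 = 1.04390

1.04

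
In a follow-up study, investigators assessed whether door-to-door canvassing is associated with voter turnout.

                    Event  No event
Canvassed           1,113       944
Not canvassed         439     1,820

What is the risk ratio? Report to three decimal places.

2.784

Cells: a = 1113, b = 944, c = 439, d = 1820.
Risk in exposed = 1113/2057 = 0.54108; risk in unexposed = 439/2259 = 0.19433.
RR = 0.54108 / 0.19433 = 2.78428
The risk among the exposed is 2.78 times that among the unexposed.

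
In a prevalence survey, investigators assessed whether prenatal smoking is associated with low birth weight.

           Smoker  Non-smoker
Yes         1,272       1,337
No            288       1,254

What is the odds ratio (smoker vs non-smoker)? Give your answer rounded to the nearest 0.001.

4.142

Reading the table with exposure as columns: a = 1272 (Smoker, case), b = 288 (Smoker, non-case), c = 1337 (Non-smoker, case), d = 1254.
OR = (a·d)/(b·c) = (1272 × 1254) / (288 × 1337) = 1595088 / 385056 = 4.14248
The odds of low birth weight are about 4.14 times as high in the smoker group.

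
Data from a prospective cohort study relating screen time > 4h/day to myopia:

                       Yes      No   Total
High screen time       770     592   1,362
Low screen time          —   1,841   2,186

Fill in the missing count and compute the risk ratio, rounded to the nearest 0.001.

3.582

The missing cell is in the unexposed row: 2186 − 1841 = 345.
So a = 770, b = 592, c = 345, d = 1841.
RR = [a/(a+b)] / [c/(c+d)] = (770/1362) / (345/2186) = 0.56535/0.15782 = 3.58216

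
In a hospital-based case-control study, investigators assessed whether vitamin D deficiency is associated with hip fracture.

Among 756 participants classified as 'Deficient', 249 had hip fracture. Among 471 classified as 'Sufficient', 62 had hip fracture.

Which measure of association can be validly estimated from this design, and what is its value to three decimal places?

3.240

From the description: a = 249, b = 507, c = 62, d = 409.
This is a hospital-based case-control study: participants were sampled on outcome status, so risks in the source population cannot be estimated directly — relative risk is not valid here. The odds ratio is the appropriate measure.
OR = (a·d)/(b·c) = (249 × 409) / (507 × 62) = 101841 / 31434 = 3.23984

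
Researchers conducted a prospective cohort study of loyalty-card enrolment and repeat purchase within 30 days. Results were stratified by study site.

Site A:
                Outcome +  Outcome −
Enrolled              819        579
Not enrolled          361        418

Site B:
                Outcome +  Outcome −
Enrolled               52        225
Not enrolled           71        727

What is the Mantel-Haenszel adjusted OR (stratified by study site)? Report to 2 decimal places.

OR_MH = Σ(aᵢdᵢ/nᵢ) / Σ(bᵢcᵢ/nᵢ), where nᵢ is the stratum total.
Stratum 1 (Site A): n = 2177; a·d/n = 819·418/2177 = 157.2540; b·c/n = 579·361/2177 = 96.0124
Stratum 2 (Site B): n = 1075; a·d/n = 52·727/1075 = 35.1665; b·c/n = 225·71/1075 = 14.8605
OR_MH = (157.2540 + 35.1665) / (96.0124 + 14.8605) = 192.4205 / 110.8729 = 1.73551

1.74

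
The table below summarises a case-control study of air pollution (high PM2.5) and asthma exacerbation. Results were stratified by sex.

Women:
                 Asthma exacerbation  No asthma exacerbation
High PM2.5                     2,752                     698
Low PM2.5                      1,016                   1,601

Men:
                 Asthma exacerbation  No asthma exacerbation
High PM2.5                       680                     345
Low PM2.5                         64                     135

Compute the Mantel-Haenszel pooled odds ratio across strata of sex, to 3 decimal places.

OR_MH = Σ(aᵢdᵢ/nᵢ) / Σ(bᵢcᵢ/nᵢ), where nᵢ is the stratum total.
Stratum 1 (Women): n = 6067; a·d/n = 2752·1601/6067 = 726.2159; b·c/n = 698·1016/6067 = 116.8894
Stratum 2 (Men): n = 1224; a·d/n = 680·135/1224 = 75.0000; b·c/n = 345·64/1224 = 18.0392
OR_MH = (726.2159 + 75.0000) / (116.8894 + 18.0392) = 801.2159 / 134.9286 = 5.93807

5.938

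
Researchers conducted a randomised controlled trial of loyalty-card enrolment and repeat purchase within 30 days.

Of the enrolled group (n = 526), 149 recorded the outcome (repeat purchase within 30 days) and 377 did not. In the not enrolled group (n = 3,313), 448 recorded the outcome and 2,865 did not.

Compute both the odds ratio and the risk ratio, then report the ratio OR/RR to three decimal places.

1.207

From the description: a = 149, b = 377, c = 448, d = 2865.
OR = (149·2865)/(377·448) = 426885/168896 = 2.52750
Risk in exposed = 149/526 = 0.28327; risk in unexposed = 448/3313 = 0.13522; RR = 2.09481
OR/RR = 2.52750 / 2.09481 = 1.20656
The outcome is not rare, so the OR lies further from 1 than the RR.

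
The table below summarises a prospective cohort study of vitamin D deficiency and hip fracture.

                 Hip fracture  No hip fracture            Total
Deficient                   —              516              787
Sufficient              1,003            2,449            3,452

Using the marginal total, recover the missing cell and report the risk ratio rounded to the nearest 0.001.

The missing cell is in the exposed row: 787 − 516 = 271.
So a = 271, b = 516, c = 1003, d = 2449.
RR = [a/(a+b)] / [c/(c+d)] = (271/787) / (1003/3452) = 0.34435/0.29056 = 1.18513

1.185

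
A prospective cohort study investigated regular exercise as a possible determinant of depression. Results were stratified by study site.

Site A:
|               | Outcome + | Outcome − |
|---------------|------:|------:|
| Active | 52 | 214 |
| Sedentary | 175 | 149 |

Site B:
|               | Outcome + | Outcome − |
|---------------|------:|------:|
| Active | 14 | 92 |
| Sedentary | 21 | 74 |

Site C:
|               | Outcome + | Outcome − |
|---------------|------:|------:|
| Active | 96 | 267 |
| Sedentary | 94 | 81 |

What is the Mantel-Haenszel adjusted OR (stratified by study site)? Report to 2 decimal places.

OR_MH = Σ(aᵢdᵢ/nᵢ) / Σ(bᵢcᵢ/nᵢ), where nᵢ is the stratum total.
Stratum 1 (Site A): n = 590; a·d/n = 52·149/590 = 13.1322; b·c/n = 214·175/590 = 63.4746
Stratum 2 (Site B): n = 201; a·d/n = 14·74/201 = 5.1542; b·c/n = 92·21/201 = 9.6119
Stratum 3 (Site C): n = 538; a·d/n = 96·81/538 = 14.4535; b·c/n = 267·94/538 = 46.6506
OR_MH = (13.1322 + 5.1542 + 14.4535) / (63.4746 + 9.6119 + 46.6506) = 32.7400 / 119.7371 = 0.27343

0.27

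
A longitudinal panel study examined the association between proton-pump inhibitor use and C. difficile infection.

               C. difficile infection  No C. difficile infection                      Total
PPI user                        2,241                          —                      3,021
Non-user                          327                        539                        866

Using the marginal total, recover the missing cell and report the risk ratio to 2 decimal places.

1.96

The missing cell is in the exposed row: 3021 − 2241 = 780.
So a = 2241, b = 780, c = 327, d = 539.
RR = [a/(a+b)] / [c/(c+d)] = (2241/3021) / (327/866) = 0.74181/0.37760 = 1.96454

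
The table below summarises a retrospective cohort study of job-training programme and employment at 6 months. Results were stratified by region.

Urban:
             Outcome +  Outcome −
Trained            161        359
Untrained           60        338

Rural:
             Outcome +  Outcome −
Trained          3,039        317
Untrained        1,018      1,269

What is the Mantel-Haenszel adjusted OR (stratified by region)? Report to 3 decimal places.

9.209

OR_MH = Σ(aᵢdᵢ/nᵢ) / Σ(bᵢcᵢ/nᵢ), where nᵢ is the stratum total.
Stratum 1 (Urban): n = 918; a·d/n = 161·338/918 = 59.2789; b·c/n = 359·60/918 = 23.4641
Stratum 2 (Rural): n = 5643; a·d/n = 3039·1269/5643 = 683.4115; b·c/n = 317·1018/5643 = 57.1870
OR_MH = (59.2789 + 683.4115) / (23.4641 + 57.1870) = 742.6904 / 80.6510 = 9.20869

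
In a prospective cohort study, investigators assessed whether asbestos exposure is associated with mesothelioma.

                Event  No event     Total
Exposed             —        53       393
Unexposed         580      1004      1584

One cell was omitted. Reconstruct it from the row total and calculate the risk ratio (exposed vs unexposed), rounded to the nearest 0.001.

2.363

The missing cell is in the exposed row: 393 − 53 = 340.
So a = 340, b = 53, c = 580, d = 1004.
RR = [a/(a+b)] / [c/(c+d)] = (340/393) / (580/1584) = 0.86514/0.36616 = 2.36273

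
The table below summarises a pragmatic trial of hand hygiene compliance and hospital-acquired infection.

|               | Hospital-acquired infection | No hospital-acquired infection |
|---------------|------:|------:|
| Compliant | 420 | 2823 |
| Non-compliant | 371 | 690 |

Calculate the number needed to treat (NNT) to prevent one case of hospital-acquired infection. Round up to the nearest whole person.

Risk in treated group = 420/3243 = 0.12951; risk in control = 371/1061 = 0.34967.
Absolute risk reduction = 0.34967 − 0.12951 = 0.22016
NNT = 1 / ARR = 1 / 0.22016 = 4.542 → round up → 5

5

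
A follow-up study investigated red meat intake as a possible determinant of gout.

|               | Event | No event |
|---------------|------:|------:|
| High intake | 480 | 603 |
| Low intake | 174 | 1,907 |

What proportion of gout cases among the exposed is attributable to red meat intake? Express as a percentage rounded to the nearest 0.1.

81.1

Cells: a = 480, b = 603, c = 174, d = 1907.
Risk in exposed = 480/1083 = 0.44321; risk in unexposed = 174/2081 = 0.08361.
RR = 0.44321/0.08361 = 5.30073
AR% = (RR − 1)/RR × 100 = (5.30073 − 1)/5.30073 × 100 = 81.1347%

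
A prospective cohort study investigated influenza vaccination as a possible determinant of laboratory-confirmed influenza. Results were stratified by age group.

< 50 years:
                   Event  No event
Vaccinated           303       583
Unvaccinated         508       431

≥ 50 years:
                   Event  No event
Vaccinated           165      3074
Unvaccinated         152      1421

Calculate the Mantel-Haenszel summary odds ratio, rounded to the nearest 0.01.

OR_MH = Σ(aᵢdᵢ/nᵢ) / Σ(bᵢcᵢ/nᵢ), where nᵢ is the stratum total.
Stratum 1 (< 50 years): n = 1825; a·d/n = 303·431/1825 = 71.5578; b·c/n = 583·508/1825 = 162.2816
Stratum 2 (≥ 50 years): n = 4812; a·d/n = 165·1421/4812 = 48.7251; b·c/n = 3074·152/4812 = 97.1006
OR_MH = (71.5578 + 48.7251) / (162.2816 + 97.1006) = 120.2829 / 259.3822 = 0.46373

0.46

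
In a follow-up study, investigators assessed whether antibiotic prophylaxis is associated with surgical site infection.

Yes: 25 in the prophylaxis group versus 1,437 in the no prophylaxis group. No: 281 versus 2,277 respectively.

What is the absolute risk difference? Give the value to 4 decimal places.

-0.3052

From the description: a = 25, b = 281, c = 1437, d = 2277.
Risk in exposed = 25/306 = 0.081699; risk in unexposed = 1437/3714 = 0.386914.
Risk difference = 0.081699 − 0.386914 = -0.305215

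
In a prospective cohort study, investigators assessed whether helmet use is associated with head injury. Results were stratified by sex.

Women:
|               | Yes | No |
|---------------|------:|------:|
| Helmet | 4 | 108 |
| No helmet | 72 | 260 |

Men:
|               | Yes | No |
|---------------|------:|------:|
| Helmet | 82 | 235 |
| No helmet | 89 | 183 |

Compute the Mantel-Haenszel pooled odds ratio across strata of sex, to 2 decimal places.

OR_MH = Σ(aᵢdᵢ/nᵢ) / Σ(bᵢcᵢ/nᵢ), where nᵢ is the stratum total.
Stratum 1 (Women): n = 444; a·d/n = 4·260/444 = 2.3423; b·c/n = 108·72/444 = 17.5135
Stratum 2 (Men): n = 589; a·d/n = 82·183/589 = 25.4771; b·c/n = 235·89/589 = 35.5093
OR_MH = (2.3423 + 25.4771) / (17.5135 + 35.5093) = 27.8194 / 53.0229 = 0.52467

0.52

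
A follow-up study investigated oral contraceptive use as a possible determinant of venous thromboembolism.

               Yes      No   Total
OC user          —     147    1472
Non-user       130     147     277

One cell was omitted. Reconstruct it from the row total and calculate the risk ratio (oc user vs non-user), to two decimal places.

1.92

The missing cell is in the exposed row: 1472 − 147 = 1325.
So a = 1325, b = 147, c = 130, d = 147.
RR = [a/(a+b)] / [c/(c+d)] = (1325/1472) / (130/277) = 0.90014/0.46931 = 1.91798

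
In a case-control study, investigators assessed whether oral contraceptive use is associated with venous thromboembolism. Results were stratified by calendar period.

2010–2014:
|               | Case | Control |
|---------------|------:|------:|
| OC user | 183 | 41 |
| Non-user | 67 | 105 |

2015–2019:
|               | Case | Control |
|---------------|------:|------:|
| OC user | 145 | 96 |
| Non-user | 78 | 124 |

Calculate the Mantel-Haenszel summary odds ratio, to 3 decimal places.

OR_MH = Σ(aᵢdᵢ/nᵢ) / Σ(bᵢcᵢ/nᵢ), where nᵢ is the stratum total.
Stratum 1 (2010–2014): n = 396; a·d/n = 183·105/396 = 48.5227; b·c/n = 41·67/396 = 6.9369
Stratum 2 (2015–2019): n = 443; a·d/n = 145·124/443 = 40.5869; b·c/n = 96·78/443 = 16.9029
OR_MH = (48.5227 + 40.5869) / (6.9369 + 16.9029) = 89.1096 / 23.8398 = 3.73785

3.738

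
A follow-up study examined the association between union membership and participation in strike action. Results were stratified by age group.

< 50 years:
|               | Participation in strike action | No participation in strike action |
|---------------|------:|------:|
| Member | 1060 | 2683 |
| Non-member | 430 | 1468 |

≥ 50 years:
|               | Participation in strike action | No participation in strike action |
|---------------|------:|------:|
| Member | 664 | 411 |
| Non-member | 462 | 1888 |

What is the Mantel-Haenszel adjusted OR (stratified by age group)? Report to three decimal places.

OR_MH = Σ(aᵢdᵢ/nᵢ) / Σ(bᵢcᵢ/nᵢ), where nᵢ is the stratum total.
Stratum 1 (< 50 years): n = 5641; a·d/n = 1060·1468/5641 = 275.8518; b·c/n = 2683·430/5641 = 204.5187
Stratum 2 (≥ 50 years): n = 3425; a·d/n = 664·1888/3425 = 366.0239; b·c/n = 411·462/3425 = 55.4400
OR_MH = (275.8518 + 366.0239) / (204.5187 + 55.4400) = 641.8757 / 259.9587 = 2.46915

2.469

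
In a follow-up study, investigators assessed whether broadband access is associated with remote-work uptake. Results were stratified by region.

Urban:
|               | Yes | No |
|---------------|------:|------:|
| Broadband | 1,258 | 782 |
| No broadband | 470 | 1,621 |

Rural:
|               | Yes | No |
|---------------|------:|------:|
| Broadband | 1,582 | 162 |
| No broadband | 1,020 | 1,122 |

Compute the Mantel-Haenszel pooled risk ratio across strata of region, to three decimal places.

RR_MH = Σ(aᵢ·n₀ᵢ/nᵢ) / Σ(cᵢ·n₁ᵢ/nᵢ), with n₁ᵢ = aᵢ+bᵢ (exposed), n₀ᵢ = cᵢ+dᵢ (unexposed), nᵢ = n₁ᵢ+n₀ᵢ.
Stratum 1 (Urban): n₁ = 2040, n₀ = 2091, n = 4131; a·n₀/n = 1258·2091/4131 = 636.7654; c·n₁/n = 470·2040/4131 = 232.0988
Stratum 2 (Rural): n₁ = 1744, n₀ = 2142, n = 3886; a·n₀/n = 1582·2142/3886 = 872.0134; c·n₁/n = 1020·1744/3886 = 457.7663
RR_MH = (636.7654 + 872.0134) / (232.0988 + 457.7663) = 1508.7788 / 689.8651 = 2.18706

2.187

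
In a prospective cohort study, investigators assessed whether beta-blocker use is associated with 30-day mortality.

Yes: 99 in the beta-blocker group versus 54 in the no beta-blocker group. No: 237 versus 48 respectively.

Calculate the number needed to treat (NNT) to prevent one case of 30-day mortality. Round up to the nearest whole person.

Risk in treated group = 99/336 = 0.29464; risk in control = 54/102 = 0.52941.
Absolute risk reduction = 0.52941 − 0.29464 = 0.23477
NNT = 1 / ARR = 1 / 0.23477 = 4.260 → round up → 5

5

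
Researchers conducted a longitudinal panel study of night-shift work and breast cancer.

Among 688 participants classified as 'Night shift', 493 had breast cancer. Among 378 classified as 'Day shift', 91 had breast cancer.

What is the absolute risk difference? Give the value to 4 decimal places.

From the description: a = 493, b = 195, c = 91, d = 287.
Risk in exposed = 493/688 = 0.716570; risk in unexposed = 91/378 = 0.240741.
Risk difference = 0.716570 − 0.240741 = 0.475829

0.4758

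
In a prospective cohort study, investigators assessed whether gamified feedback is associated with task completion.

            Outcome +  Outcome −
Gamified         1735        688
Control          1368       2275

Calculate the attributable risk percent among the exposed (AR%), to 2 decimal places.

47.56

Cells: a = 1735, b = 688, c = 1368, d = 2275.
Risk in exposed = 1735/2423 = 0.71605; risk in unexposed = 1368/3643 = 0.37551.
RR = 0.71605/0.37551 = 1.90686
AR% = (RR − 1)/RR × 100 = (1.90686 − 1)/1.90686 × 100 = 47.5578%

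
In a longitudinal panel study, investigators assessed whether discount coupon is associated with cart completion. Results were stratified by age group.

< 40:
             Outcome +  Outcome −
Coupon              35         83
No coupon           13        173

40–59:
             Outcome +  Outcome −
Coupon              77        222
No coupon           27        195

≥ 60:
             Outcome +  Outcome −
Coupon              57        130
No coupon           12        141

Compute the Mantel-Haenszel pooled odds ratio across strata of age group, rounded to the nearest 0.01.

3.68

OR_MH = Σ(aᵢdᵢ/nᵢ) / Σ(bᵢcᵢ/nᵢ), where nᵢ is the stratum total.
Stratum 1 (< 40): n = 304; a·d/n = 35·173/304 = 19.9178; b·c/n = 83·13/304 = 3.5493
Stratum 2 (40–59): n = 521; a·d/n = 77·195/521 = 28.8196; b·c/n = 222·27/521 = 11.5048
Stratum 3 (≥ 60): n = 340; a·d/n = 57·141/340 = 23.6382; b·c/n = 130·12/340 = 4.5882
OR_MH = (19.9178 + 28.8196 + 23.6382) / (3.5493 + 11.5048 + 4.5882) = 72.3756 / 19.6424 = 3.68467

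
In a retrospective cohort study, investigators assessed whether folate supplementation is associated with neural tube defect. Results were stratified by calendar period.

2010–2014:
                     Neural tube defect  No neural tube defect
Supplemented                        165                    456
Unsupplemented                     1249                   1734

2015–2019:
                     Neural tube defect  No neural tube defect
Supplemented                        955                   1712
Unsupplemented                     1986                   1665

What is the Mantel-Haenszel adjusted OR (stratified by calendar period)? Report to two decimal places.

OR_MH = Σ(aᵢdᵢ/nᵢ) / Σ(bᵢcᵢ/nᵢ), where nᵢ is the stratum total.
Stratum 1 (2010–2014): n = 3604; a·d/n = 165·1734/3604 = 79.3868; b·c/n = 456·1249/3604 = 158.0311
Stratum 2 (2015–2019): n = 6318; a·d/n = 955·1665/6318 = 251.6738; b·c/n = 1712·1986/6318 = 538.1500
OR_MH = (79.3868 + 251.6738) / (158.0311 + 538.1500) = 331.0606 / 696.1811 = 0.47554

0.48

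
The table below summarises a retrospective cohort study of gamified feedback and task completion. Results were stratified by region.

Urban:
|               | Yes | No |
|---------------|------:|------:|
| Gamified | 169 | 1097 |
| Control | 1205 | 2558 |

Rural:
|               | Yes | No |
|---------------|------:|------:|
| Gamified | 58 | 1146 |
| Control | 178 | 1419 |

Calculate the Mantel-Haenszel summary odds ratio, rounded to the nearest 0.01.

0.34

OR_MH = Σ(aᵢdᵢ/nᵢ) / Σ(bᵢcᵢ/nᵢ), where nᵢ is the stratum total.
Stratum 1 (Urban): n = 5029; a·d/n = 169·2558/5029 = 85.9618; b·c/n = 1097·1205/5029 = 262.8525
Stratum 2 (Rural): n = 2801; a·d/n = 58·1419/2801 = 29.3831; b·c/n = 1146·178/2801 = 72.8268
OR_MH = (85.9618 + 29.3831) / (262.8525 + 72.8268) = 115.3449 / 335.6793 = 0.34362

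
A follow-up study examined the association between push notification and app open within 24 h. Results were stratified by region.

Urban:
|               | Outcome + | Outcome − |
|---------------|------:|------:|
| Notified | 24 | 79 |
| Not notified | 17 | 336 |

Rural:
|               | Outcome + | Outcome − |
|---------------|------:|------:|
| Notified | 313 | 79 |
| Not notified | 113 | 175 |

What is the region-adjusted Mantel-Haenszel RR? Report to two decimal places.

2.19

RR_MH = Σ(aᵢ·n₀ᵢ/nᵢ) / Σ(cᵢ·n₁ᵢ/nᵢ), with n₁ᵢ = aᵢ+bᵢ (exposed), n₀ᵢ = cᵢ+dᵢ (unexposed), nᵢ = n₁ᵢ+n₀ᵢ.
Stratum 1 (Urban): n₁ = 103, n₀ = 353, n = 456; a·n₀/n = 24·353/456 = 18.5789; c·n₁/n = 17·103/456 = 3.8399
Stratum 2 (Rural): n₁ = 392, n₀ = 288, n = 680; a·n₀/n = 313·288/680 = 132.5647; c·n₁/n = 113·392/680 = 65.1412
RR_MH = (18.5789 + 132.5647) / (3.8399 + 65.1412) = 151.1437 / 68.9811 = 2.19109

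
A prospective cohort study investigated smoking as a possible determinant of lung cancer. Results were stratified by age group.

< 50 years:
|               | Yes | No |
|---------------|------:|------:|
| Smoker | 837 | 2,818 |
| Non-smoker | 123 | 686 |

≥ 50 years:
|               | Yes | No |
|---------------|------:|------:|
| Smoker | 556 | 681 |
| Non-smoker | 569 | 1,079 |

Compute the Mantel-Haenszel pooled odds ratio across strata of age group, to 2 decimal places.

1.59

OR_MH = Σ(aᵢdᵢ/nᵢ) / Σ(bᵢcᵢ/nᵢ), where nᵢ is the stratum total.
Stratum 1 (< 50 years): n = 4464; a·d/n = 837·686/4464 = 128.6250; b·c/n = 2818·123/4464 = 77.6465
Stratum 2 (≥ 50 years): n = 2885; a·d/n = 556·1079/2885 = 207.9459; b·c/n = 681·569/2885 = 134.3116
OR_MH = (128.6250 + 207.9459) / (77.6465 + 134.3116) = 336.5709 / 211.9581 = 1.58791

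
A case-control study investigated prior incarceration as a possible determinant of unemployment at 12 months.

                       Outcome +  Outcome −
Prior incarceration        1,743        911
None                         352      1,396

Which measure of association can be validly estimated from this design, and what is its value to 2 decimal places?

Cells: a = 1743, b = 911, c = 352, d = 1396.
This is a case-control study: participants were sampled on outcome status, so risks in the source population cannot be estimated directly — relative risk is not valid here. The odds ratio is the appropriate measure.
OR = (a·d)/(b·c) = (1743 × 1396) / (911 × 352) = 2433228 / 320672 = 7.58790

7.59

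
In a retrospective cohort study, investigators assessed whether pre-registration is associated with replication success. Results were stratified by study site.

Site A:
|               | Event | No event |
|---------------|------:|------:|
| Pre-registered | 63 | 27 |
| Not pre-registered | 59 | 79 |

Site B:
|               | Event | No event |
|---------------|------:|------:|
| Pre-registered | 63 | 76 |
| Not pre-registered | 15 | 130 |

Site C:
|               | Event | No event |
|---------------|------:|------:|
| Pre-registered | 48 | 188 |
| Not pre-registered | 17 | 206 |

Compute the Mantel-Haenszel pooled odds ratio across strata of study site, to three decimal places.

OR_MH = Σ(aᵢdᵢ/nᵢ) / Σ(bᵢcᵢ/nᵢ), where nᵢ is the stratum total.
Stratum 1 (Site A): n = 228; a·d/n = 63·79/228 = 21.8289; b·c/n = 27·59/228 = 6.9868
Stratum 2 (Site B): n = 284; a·d/n = 63·130/284 = 28.8380; b·c/n = 76·15/284 = 4.0141
Stratum 3 (Site C): n = 459; a·d/n = 48·206/459 = 21.5425; b·c/n = 188·17/459 = 6.9630
OR_MH = (21.8289 + 28.8380 + 21.5425) / (6.9868 + 4.0141 + 6.9630) = 72.2095 / 17.9639 = 4.01970

4.020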